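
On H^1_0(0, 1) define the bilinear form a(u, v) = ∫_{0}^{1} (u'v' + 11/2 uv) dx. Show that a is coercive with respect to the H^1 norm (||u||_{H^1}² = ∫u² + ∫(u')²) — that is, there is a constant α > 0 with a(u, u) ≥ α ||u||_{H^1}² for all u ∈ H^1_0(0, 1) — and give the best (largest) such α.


α = 1

Coercivity of a(·,·) on H^1_0(0, 1) means a(u, u) ≥ α ||u||_{H^1}² for every u ∈ H^1_0.
The interval has length L = 1, and Poincaré/coercivity depend only on L. Here a(u, u) = ∫(u')² + (11/2)·∫u².
Here c = 11/2 ≥ 1, so a(u,u) = ∫(u')² + c∫u² ≥ ∫(u')² + ∫u² = ||u||_{H^1}², i.e. α = 1 works. No larger α is possible: a(u,u) ≥ α||u||_{H^1}² means (1−α)∫(u')² ≥ (α−c)∫u², and for the modes u_n = sin(nπ(x−x₀)/L) (x₀ the left endpoint) one has ∫u_n²/∫(u_n')² = (L/(nπ))² → 0, so a(u_n,u_n)/||u_n||_{H^1}² → 1. Hence the optimal constant is α = 1.
Therefore α = 1.


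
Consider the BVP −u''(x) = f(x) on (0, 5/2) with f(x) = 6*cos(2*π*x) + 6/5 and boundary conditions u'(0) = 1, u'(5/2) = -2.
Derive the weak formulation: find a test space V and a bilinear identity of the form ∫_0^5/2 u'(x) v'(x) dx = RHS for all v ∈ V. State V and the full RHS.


V = H^1(0, 5/2) (v unrestricted at boundary; u is determined up to an additive constant); weak form: ∫_0^5/2 u'v' dx = ∫_0^5/2 (6*cos(2*π*x) + 6/5) v dx − 2·v(5/2) − v(0) for all v ∈ V.

Multiply both sides by a test function v and integrate from 0 to 5/2:
  ∫_0^5/2 −u''(x) v(x) dx = ∫_0^5/2 f(x) v(x) dx.
Integrate the LHS by parts once:
  ∫_0^5/2 −u'' v dx = −[u'(x) v(x)]_0^5/2 + ∫_0^5/2 u'(x) v'(x) dx.
Thus ∫_0^5/2 u'(x) v'(x) dx = ∫_0^5/2 f(x) v(x) dx + [u'(x) v(x)]_0^5/2.
Choose V so that boundary terms are either known or forced to vanish.
u has inhomogeneous Neumann u'(0) = 1, u'(5/2) = -2. [u' v]_0^5/2 = (-2)·v(5/2) − (1)·v(0) = − 2·v(5/2) − v(0). Take V = H^1(0, 5/2); boundary term becomes part of RHS.
Weak formulation: find u (satisfying any essential BC) such that ∫_0^5/2 u'(x) v'(x) dx = ∫_0^5/2 f v dx − 2·v(5/2) − v(0) for all v ∈ V (Neumann data are natural BCs: they enter the RHS as boundary terms).
Substituting f(x) = 6*cos(2*π*x) + 6/5, the right-hand side is ∫_0^5/2 (6*cos(2*π*x) + 6/5) v dx − 2·v(5/2) − v(0).
Compatibility check (pure Neumann): taking v ≡ 1 ∈ V gives 0 = ∫_0^5/2 f dx + (-2) − (1), i.e. ∫_0^5/2 f dx must equal u'(0) − u'(5/2) = 3. Indeed ∫_0^5/2 (6*cos(2*π*x) + 6/5) dx = 3, so the data are compatible. The solution is then unique only up to an additive constant (fix it e.g. by requiring ∫_0^5/2 u dx = 0).


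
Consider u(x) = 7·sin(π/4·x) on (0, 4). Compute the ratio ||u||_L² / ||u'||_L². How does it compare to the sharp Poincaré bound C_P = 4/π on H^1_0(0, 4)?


||u||_L² / ||u'||_L² = 4/π = C_P.

u(x) = 7·sin(π/4·x), so u'(x) = 7*π*cos(π*x/4)/4.
Writing u(x) = A·sin(kπx/L) with A = 7 and k = 1, use ∫_0^L sin²(kπx/L) dx = L/2 and ∫_0^L cos²(kπx/L) dx = L/2.
u² = 49·sin²(π/4·x) and (u')² = 49*π^2/16·cos²(π/4·x), and each of sin², cos² integrates to L/2 = 2 over (0, 4).
∫_0^4 u² dx = 98, so ||u||_L² = 7*sqrt(2).
∫_0^4 (u')² dx = 49*π^2/8, so ||u'||_L² = 7*sqrt(2)*π/4.
Ratio ||u||_L² / ||u'||_L² = 4/π.
Sharp Poincaré constant on H^1_0(0, 4) is C_P = L/π = 4/π, achieved by sin(π/4·x).
This is the k = 1 eigenfunction (up to amplitude), so the ratio equals the sharp Poincaré constant exactly.


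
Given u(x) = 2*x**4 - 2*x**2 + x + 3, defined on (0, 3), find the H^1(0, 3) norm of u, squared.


||u||_{H^1}^2 = 123531/5

The H^1 norm (squared) on an interval (0, L) is
  ||u||_{H^1}^2 = ∫_0^L u(x)^2 dx + ∫_0^L u'(x)^2 dx.
Compute u'(x) = 8*x**3 - 4*x + 1.
Then u(x)^2 = 4*x**8 - 8*x**6 + 4*x**5 + 16*x**4 - 4*x**3 - 11*x**2 + 6*x + 9 and u'(x)^2 = 64*x**6 - 64*x**4 + 16*x**3 + 16*x**2 - 8*x + 1.
Integrate each monomial from 0 to 3 using ∫_0^3 c·x^n dx = c·3^(n+1)/(n+1):
  ∫_0^3 u(x)^2 dx = ∫_0^3 (4*x^8 - 8*x^6 + 4*x^5 + 16*x^4 - 4*x^3 - 11*x^2 + 6*x + 9) dx. Term by term:
    ∫_0^3 4*x^8 dx = 8748;  ∫_0^3 -8*x^6 dx = -17496/7;  ∫_0^3 4*x^5 dx = 486;
    ∫_0^3 16*x^4 dx = 3888/5;  ∫_0^3 -4*x^3 dx = -81;  ∫_0^3 -11*x^2 dx = -99;
    ∫_0^3 6*x dx = 27;  ∫_0^3 9 dx = 27.
  Sum: 8748 − 17496/7 + 486 + 3888/5 − 81 − 99 + 27 + 27 = 258516/35.
  ∫_0^3 u'(x)^2 dx = ∫_0^3 (64*x^6 - 64*x^4 + 16*x^3 + 16*x^2 - 8*x + 1) dx. Term by term:
    ∫_0^3 64*x^6 dx = 139968/7;  ∫_0^3 -64*x^4 dx = -15552/5;  ∫_0^3 16*x^3 dx = 324;
    ∫_0^3 16*x^2 dx = 144;  ∫_0^3 -8*x dx = -36;  ∫_0^3 1 dx = 3.
  Sum: 139968/7 − 15552/5 + 324 + 144 − 36 + 3 = 606201/35.
Adding: ||u||_{H^1}^2 = 258516/35 + 606201/35 = 123531/5.


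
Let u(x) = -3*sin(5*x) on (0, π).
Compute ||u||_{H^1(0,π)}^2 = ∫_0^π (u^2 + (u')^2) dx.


||u||_{H^1(0,π)}^2 = 117*π

u'(x) = -15*cos(5*x).
Expand u² and (u')² and integrate term by term on (0, π), using: for integers n ≥ 1, ∫_0^π sin²(nx) dx = ∫_0^π cos²(nx) dx = π/2; for n ≠ n', ∫_0^π sin(nx)sin(n'x) dx = ∫_0^π cos(nx)cos(n'x) dx = 0; and by product-to-sum, ∫_0^π sin(nx)cos(n'x) dx = ½∫_0^π [sin((n+n')x) + sin((n−n')x)] dx, which is 0 when n+n' is even and 2n/(n²−n'²) when n+n' is odd (it need not vanish on (0, π)).
  u² squared terms: (-3)²·∫sin(5x)² dx = 9·π/2 = 9*π/2.
  So ∫_0^π u² dx = 9*π/2.
  (u')² squared terms: (-15)²·∫cos(5x)² dx = 225·π/2 = 225*π/2.
  So ∫_0^π (u')² dx = 225*π/2.
||u||_{H^1}^2 = (9*π/2) + (225*π/2) = 117*π.


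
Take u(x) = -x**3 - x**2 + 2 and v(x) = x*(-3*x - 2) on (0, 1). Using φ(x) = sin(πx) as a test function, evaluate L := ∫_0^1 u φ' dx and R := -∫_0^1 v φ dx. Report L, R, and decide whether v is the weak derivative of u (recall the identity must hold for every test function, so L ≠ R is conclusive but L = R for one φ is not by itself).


LHS = -12/π^3 + 5/π, RHS = -12/π^3 + 5/π. Yes, v = u' weakly.

u(x) = -x**3 - x**2 + 2, classical derivative u'(x) = -3*x**2 - 2*x.
φ(x) = sin(πx), so φ'(x) = π*cos(π*x).
Note φ(0) = φ(1) = 0, so the boundary term u·φ vanishes.
LHS = ∫_0^1 u(x) φ'(x) dx = ∫_0^1 (-π*x^3*cos(π*x) - π*x^2*cos(π*x) + 2*π*cos(π*x)) dx. Term by term:
  ∫_0^1 2*π*cos(π*x) dx = 0;  ∫_0^1 -π*x^2*cos(π*x) dx = 2/π;  ∫_0^1 -π*x^3*cos(π*x) dx = -12/π^3 + 3/π.
Sum: 0 + 2/π + -12/π^3 + 3/π = -12/π^3 + 5/π.
So LHS = -12/π^3 + 5/π.
∫_0^1 v(x) φ(x) dx = ∫_0^1 (-3*x^2*sin(π*x) - 2*x*sin(π*x)) dx. Term by term:
  ∫_0^1 -3*x^2*sin(π*x) dx = -3/π + 12/π^3;  ∫_0^1 -2*x*sin(π*x) dx = -2/π.
Sum: -3/π + 12/π^3 − 2/π = -5/π + 12/π^3.
So RHS = -∫_0^1 v(x) φ(x) dx = -12/π^3 + 5/π.
LHS = RHS, so the identity holds for this test φ.
Moreover u is smooth here and v(x) = u'(x) = -3*x**2 - 2*x pointwise, so the identity holds for every test function. Hence v is the weak derivative of u.


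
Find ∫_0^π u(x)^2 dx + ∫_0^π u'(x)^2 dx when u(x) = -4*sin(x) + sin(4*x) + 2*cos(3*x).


||u||_{H^1(0,π)}^2 = 320/7 + 89*π/2

u'(x) = -6*sin(3*x) - 4*cos(x) + 4*cos(4*x).
Expand u² and (u')² and integrate term by term on (0, π), using: for integers n ≥ 1, ∫_0^π sin²(nx) dx = ∫_0^π cos²(nx) dx = π/2; for n ≠ n', ∫_0^π sin(nx)sin(n'x) dx = ∫_0^π cos(nx)cos(n'x) dx = 0; and by product-to-sum, ∫_0^π sin(nx)cos(n'x) dx = ½∫_0^π [sin((n+n')x) + sin((n−n')x)] dx, which is 0 when n+n' is even and 2n/(n²−n'²) when n+n' is odd (it need not vanish on (0, π)).
  u² squared terms: (-4)²·∫sin(x)² dx = 16·π/2 = 8*π;  (2)²·∫cos(3x)² dx = 4·π/2 = 2*π;  (1)²·∫sin(4x)² dx = 1·π/2 = π/2.
  u² cross terms: 2·(-4)·(2)·∫sin(x)·cos(3x) dx = -16·(0) = 0;  2·(-4)·(1)·∫sin(x)·sin(4x) dx = -8·(0) = 0;  2·(2)·(1)·∫cos(3x)·sin(4x) dx = 4·(8/7) = 32/7.
  So ∫_0^π u² dx = 8*π + 2*π + π/2 + 0 + 0 + 32/7 = 32/7 + 21*π/2.
  (u')² squared terms: (-6)²·∫sin(3x)² dx = 36·π/2 = 18*π;  (-4)²·∫cos(x)² dx = 16·π/2 = 8*π;  (4)²·∫cos(4x)² dx = 16·π/2 = 8*π.
  (u')² cross terms: 2·(-6)·(-4)·∫sin(3x)·cos(x) dx = 48·(0) = 0;  2·(-6)·(4)·∫sin(3x)·cos(4x) dx = -48·(-6/7) = 288/7;  2·(-4)·(4)·∫cos(x)·cos(4x) dx = -32·(0) = 0.
  So ∫_0^π (u')² dx = 18*π + 8*π + 8*π + 0 + 288/7 + 0 = 288/7 + 34*π.
||u||_{H^1}^2 = (32/7 + 21*π/2) + (288/7 + 34*π) = 320/7 + 89*π/2.


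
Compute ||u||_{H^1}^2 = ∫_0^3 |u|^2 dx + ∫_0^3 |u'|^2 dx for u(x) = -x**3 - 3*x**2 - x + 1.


||u||_{H^1}^2 = 22452/7

The H^1 norm (squared) on an interval (0, L) is
  ||u||_{H^1}^2 = ∫_0^L u(x)^2 dx + ∫_0^L u'(x)^2 dx.
Compute u'(x) = -3*x**2 - 6*x - 1.
Then u(x)^2 = x**6 + 6*x**5 + 11*x**4 + 4*x**3 - 5*x**2 - 2*x + 1 and u'(x)^2 = 9*x**4 + 36*x**3 + 42*x**2 + 12*x + 1.
Integrate each monomial from 0 to 3 using ∫_0^3 c·x^n dx = c·3^(n+1)/(n+1):
  ∫_0^3 u(x)^2 dx = ∫_0^3 (x^6 + 6*x^5 + 11*x^4 + 4*x^3 - 5*x^2 - 2*x + 1) dx. Term by term:
    ∫_0^3 x^6 dx = 2187/7;  ∫_0^3 6*x^5 dx = 729;  ∫_0^3 11*x^4 dx = 2673/5;
    ∫_0^3 4*x^3 dx = 81;  ∫_0^3 -5*x^2 dx = -45;  ∫_0^3 -2*x dx = -9;
    ∫_0^3 1 dx = 3.
  Sum: 2187/7 + 729 + 2673/5 + 81 − 45 − 9 + 3 = 56211/35.
  ∫_0^3 u'(x)^2 dx = ∫_0^3 (9*x^4 + 36*x^3 + 42*x^2 + 12*x + 1) dx. Term by term:
    ∫_0^3 9*x^4 dx = 2187/5;  ∫_0^3 36*x^3 dx = 729;  ∫_0^3 42*x^2 dx = 378;
    ∫_0^3 12*x dx = 54;  ∫_0^3 1 dx = 3.
  Sum: 2187/5 + 729 + 378 + 54 + 3 = 8007/5.
Adding: ||u||_{H^1}^2 = 56211/35 + 8007/5 = 22452/7.


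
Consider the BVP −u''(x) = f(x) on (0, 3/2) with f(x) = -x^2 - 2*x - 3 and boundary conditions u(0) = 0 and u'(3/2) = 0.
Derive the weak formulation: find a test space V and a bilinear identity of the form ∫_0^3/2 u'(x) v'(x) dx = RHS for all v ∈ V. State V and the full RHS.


V = {v ∈ H^1(0, 3/2) : v(0) = 0} (test functions vanish at x = 0 where u is specified); weak form: ∫_0^3/2 u'v' dx = ∫_0^3/2 (-x^2 - 2*x - 3) v dx for all v ∈ V.

Multiply both sides by a test function v and integrate from 0 to 3/2:
  ∫_0^3/2 −u''(x) v(x) dx = ∫_0^3/2 f(x) v(x) dx.
Integrate the LHS by parts once:
  ∫_0^3/2 −u'' v dx = −[u'(x) v(x)]_0^3/2 + ∫_0^3/2 u'(x) v'(x) dx.
Thus ∫_0^3/2 u'(x) v'(x) dx = ∫_0^3/2 f(x) v(x) dx + [u'(x) v(x)]_0^3/2.
Choose V so that boundary terms are either known or forced to vanish.
Mixed BC: u(0) = 0 (Dirichlet) and u'(3/2) = 0 (Neumann). Define V = {v ∈ H^1(0, 3/2) : v(0) = 0}. Then [u' v]_0^3/2 = u'(3/2)·v(3/2) − u'(0)·0 = 0.
Weak formulation: find u (satisfying any essential BC) such that ∫_0^3/2 u'(x) v'(x) dx = ∫_0^3/2 f v dx for all v ∈ V (Dirichlet at 0 absorbed into V; the Neumann datum at x = 3/2 is zero, so no boundary term remains).
Substituting f(x) = -x^2 - 2*x - 3, the right-hand side is ∫_0^3/2 (-x^2 - 2*x - 3) v dx.


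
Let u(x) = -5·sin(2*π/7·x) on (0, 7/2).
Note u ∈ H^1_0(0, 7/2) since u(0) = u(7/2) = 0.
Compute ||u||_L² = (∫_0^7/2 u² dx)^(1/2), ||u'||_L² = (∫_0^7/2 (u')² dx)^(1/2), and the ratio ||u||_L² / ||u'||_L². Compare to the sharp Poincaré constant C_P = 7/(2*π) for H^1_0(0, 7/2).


||u||_L² / ||u'||_L² = 7/(2*π) = C_P.

u(x) = -5·sin(2*π/7·x), so u'(x) = -10*π*cos(2*π*x/7)/7.
Writing u(x) = A·sin(kπx/L) with A = -5 and k = 1, use ∫_0^L sin²(kπx/L) dx = L/2 and ∫_0^L cos²(kπx/L) dx = L/2.
u² = 25·sin²(2*π/7·x) and (u')² = 100*π^2/49·cos²(2*π/7·x), and each of sin², cos² integrates to L/2 = 7/4 over (0, 7/2).
∫_0^7/2 u² dx = 175/4, so ||u||_L² = 5*sqrt(7)/2.
∫_0^7/2 (u')² dx = 25*π^2/7, so ||u'||_L² = 5*sqrt(7)*π/7.
Ratio ||u||_L² / ||u'||_L² = 7/(2*π).
Sharp Poincaré constant on H^1_0(0, 7/2) is C_P = L/π = 7/(2*π), achieved by sin(2*π/7·x).
This is the k = 1 eigenfunction (up to amplitude), so the ratio equals the sharp Poincaré constant exactly.


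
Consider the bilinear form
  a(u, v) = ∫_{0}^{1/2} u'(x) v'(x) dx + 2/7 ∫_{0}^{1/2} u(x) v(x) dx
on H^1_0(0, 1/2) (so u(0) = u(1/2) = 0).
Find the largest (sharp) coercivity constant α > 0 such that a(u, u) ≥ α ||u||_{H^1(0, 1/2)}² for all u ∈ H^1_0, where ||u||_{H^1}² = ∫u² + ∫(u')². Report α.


α = 2*(1 + 14*π^2)/(7*(1 + 4*π^2))

Coercivity of a(·,·) on H^1_0(0, 1/2) means a(u, u) ≥ α ||u||_{H^1}² for every u ∈ H^1_0.
The interval has length L = 1/2, and Poincaré/coercivity depend only on L. Here a(u, u) = ∫(u')² + (2/7)·∫u².
Here 0 < c = 2/7 < 1. The condition a(u,u) ≥ α||u||_{H^1}² reads (1−α)∫(u')² ≥ (α−c)∫u². Any admissible α is ≤ 1 (rapidly oscillating u have ∫u²/∫(u')² → 0), and α = 1 would force 0 ≥ (1−c)∫u², impossible since c < 1; so 1−α > 0. By the sharp Poincaré inequality on H^1_0 of an interval of length L, ∫(u')² ≥ (π/L)²∫u² with equality for the first sine mode sin(π(x−x₀)/L) (x₀ the left endpoint), so the inequality holds for all u iff (1−α)(π/L)² ≥ α − c, i.e. α ≤ ((π/L)² + c)/((π/L)² + 1) = (1 + c(L/π)²)/(1 + (L/π)²). With (π/L)² = 4*π^2 and c = 2/7, the largest admissible constant is α = ((π/L)² + c)/((π/L)² + 1).
Simplifying, α = 2*(1 + 14*π^2)/(7*(1 + 4*π^2)).


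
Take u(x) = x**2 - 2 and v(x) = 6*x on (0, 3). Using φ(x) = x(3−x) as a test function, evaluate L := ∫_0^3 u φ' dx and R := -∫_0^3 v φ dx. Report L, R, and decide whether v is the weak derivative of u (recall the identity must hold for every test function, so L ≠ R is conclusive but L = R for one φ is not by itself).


LHS = -27/2, RHS = -81/2. No, v is not the weak derivative of u.

u(x) = x**2 - 2, classical derivative u'(x) = 2*x.
φ(x) = x(3−x), so φ'(x) = 3 - 2*x.
Note φ(0) = φ(3) = 0, so the boundary term u·φ vanishes.
LHS = ∫_0^3 u(x) φ'(x) dx = ∫_0^3 (-2*x^3 + 3*x^2 + 4*x - 6) dx. Term by term:
  ∫_0^3 -2*x^3 dx = -81/2;  ∫_0^3 3*x^2 dx = 27;  ∫_0^3 4*x dx = 18;
  ∫_0^3 -6 dx = -18.
Sum: -81/2 + 27 + 18 − 18 = -27/2.
So LHS = -27/2.
∫_0^3 v(x) φ(x) dx = ∫_0^3 (-6*x^3 + 18*x^2) dx. Term by term:
  ∫_0^3 -6*x^3 dx = -243/2;  ∫_0^3 18*x^2 dx = 162.
Sum: -243/2 + 162 = 81/2.
So RHS = -∫_0^3 v(x) φ(x) dx = -81/2.
LHS − RHS = 27 ≠ 0, so the identity fails.
(For a valid weak derivative the identity must hold for EVERY test function, in particular this one. The failure shows v is NOT the weak derivative of u.)
Correct weak derivative would be u'(x) = 2*x.


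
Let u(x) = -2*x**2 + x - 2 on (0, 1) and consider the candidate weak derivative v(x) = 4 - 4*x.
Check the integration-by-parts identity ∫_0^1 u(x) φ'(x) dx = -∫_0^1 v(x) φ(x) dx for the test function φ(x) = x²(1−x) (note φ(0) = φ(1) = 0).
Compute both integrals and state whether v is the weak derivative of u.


LHS = 7/60, RHS = -2/15. No, v is not the weak derivative of u.

u(x) = -2*x**2 + x - 2, classical derivative u'(x) = 1 - 4*x.
φ(x) = x²(1−x), so φ'(x) = x*(2 - 3*x).
Note φ(0) = φ(1) = 0, so the boundary term u·φ vanishes.
LHS = ∫_0^1 u(x) φ'(x) dx = ∫_0^1 (6*x^4 - 7*x^3 + 8*x^2 - 4*x) dx. Term by term:
  ∫_0^1 6*x^4 dx = 6/5;  ∫_0^1 -7*x^3 dx = -7/4;  ∫_0^1 8*x^2 dx = 8/3;
  ∫_0^1 -4*x dx = -2.
Sum: 6/5 − 7/4 + 8/3 − 2 = 7/60.
So LHS = 7/60.
∫_0^1 v(x) φ(x) dx = ∫_0^1 (4*x^4 - 8*x^3 + 4*x^2) dx. Term by term:
  ∫_0^1 4*x^4 dx = 4/5;  ∫_0^1 -8*x^3 dx = -2;  ∫_0^1 4*x^2 dx = 4/3.
Sum: 4/5 − 2 + 4/3 = 2/15.
So RHS = -∫_0^1 v(x) φ(x) dx = -2/15.
LHS − RHS = 1/4 ≠ 0, so the identity fails.
(For a valid weak derivative the identity must hold for EVERY test function, in particular this one. The failure shows v is NOT the weak derivative of u.)
Correct weak derivative would be u'(x) = 1 - 4*x.


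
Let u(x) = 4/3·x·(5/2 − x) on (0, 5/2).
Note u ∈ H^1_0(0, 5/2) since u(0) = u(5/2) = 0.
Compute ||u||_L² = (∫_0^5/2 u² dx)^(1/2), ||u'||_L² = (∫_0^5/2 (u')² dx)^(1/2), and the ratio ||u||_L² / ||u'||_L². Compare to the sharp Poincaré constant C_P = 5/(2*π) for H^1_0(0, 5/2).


||u||_L² / ||u'||_L² = sqrt(10)/4 < C_P = 5/(2*π).

u(x) = 4/3·x·(5/2 − x), so u'(x) = 10/3 - 8*x/3.
u(x) = 4/3·x·(5/2 − x) vanishes at x = 0 and x = 5/2, so u ∈ H^1_0(0, 5/2). Differentiate via the product rule and integrate the resulting polynomials term by term.
  ∫_0^5/2 u² dx = ∫_0^5/2 (16*x^4/9 - 80*x^3/9 + 100*x^2/9) dx. Term by term:
    ∫_0^5/2 16*x^4/9 dx = 625/18;  ∫_0^5/2 -80*x^3/9 dx = -3125/36;  ∫_0^5/2 100*x^2/9 dx = 3125/54.
  Sum: 625/18 − 3125/36 + 3125/54 = 625/108.
  ∫_0^5/2 (u')² dx = ∫_0^5/2 (64*x^2/9 - 160*x/9 + 100/9) dx. Term by term:
    ∫_0^5/2 64*x^2/9 dx = 1000/27;  ∫_0^5/2 -160*x/9 dx = -500/9;  ∫_0^5/2 100/9 dx = 250/9.
  Sum: 1000/27 − 500/9 + 250/9 = 250/27.
∫_0^5/2 u² dx = 625/108, so ||u||_L² = 25*sqrt(3)/18.
∫_0^5/2 (u')² dx = 250/27, so ||u'||_L² = 5*sqrt(30)/9.
Ratio ||u||_L² / ||u'||_L² = sqrt(10)/4.
Sharp Poincaré constant on H^1_0(0, 5/2) is C_P = L/π = 5/(2*π), achieved by sin(2*π/5·x).
A polynomial bump cannot attain the sharp Poincaré constant (only the first sine eigenfunction does), so the ratio is strictly less than C_P, consistent with ||u||_L² ≤ C_P ||u'||_L².


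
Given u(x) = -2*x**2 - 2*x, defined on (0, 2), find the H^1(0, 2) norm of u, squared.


||u||_{H^1}^2 = 2264/15

The H^1 norm (squared) on an interval (0, L) is
  ||u||_{H^1}^2 = ∫_0^L u(x)^2 dx + ∫_0^L u'(x)^2 dx.
Compute u'(x) = -4*x - 2.
Then u(x)^2 = 4*x**4 + 8*x**3 + 4*x**2 and u'(x)^2 = 16*x**2 + 16*x + 4.
Integrate each monomial from 0 to 2 using ∫_0^2 c·x^n dx = c·2^(n+1)/(n+1):
  ∫_0^2 u(x)^2 dx = ∫_0^2 (4*x^4 + 8*x^3 + 4*x^2) dx. Term by term:
    ∫_0^2 4*x^4 dx = 128/5;  ∫_0^2 8*x^3 dx = 32;  ∫_0^2 4*x^2 dx = 32/3.
  Sum: 128/5 + 32 + 32/3 = 1024/15.
  ∫_0^2 u'(x)^2 dx = ∫_0^2 (16*x^2 + 16*x + 4) dx. Term by term:
    ∫_0^2 16*x^2 dx = 128/3;  ∫_0^2 16*x dx = 32;  ∫_0^2 4 dx = 8.
  Sum: 128/3 + 32 + 8 = 248/3.
Adding: ||u||_{H^1}^2 = 1024/15 + 248/3 = 2264/15.


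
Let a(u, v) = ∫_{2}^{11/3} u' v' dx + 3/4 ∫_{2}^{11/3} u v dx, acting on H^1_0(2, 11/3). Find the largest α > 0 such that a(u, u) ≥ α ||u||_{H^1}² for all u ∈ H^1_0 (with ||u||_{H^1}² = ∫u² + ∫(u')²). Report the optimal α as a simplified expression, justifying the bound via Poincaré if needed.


α = 3*(25 + 12*π^2)/(4*(25 + 9*π^2))

Coercivity of a(·,·) on H^1_0(2, 11/3) means a(u, u) ≥ α ||u||_{H^1}² for every u ∈ H^1_0.
The interval has length L = 5/3, and Poincaré/coercivity depend only on L. Here a(u, u) = ∫(u')² + (3/4)·∫u².
Here 0 < c = 3/4 < 1. The condition a(u,u) ≥ α||u||_{H^1}² reads (1−α)∫(u')² ≥ (α−c)∫u². Any admissible α is ≤ 1 (rapidly oscillating u have ∫u²/∫(u')² → 0), and α = 1 would force 0 ≥ (1−c)∫u², impossible since c < 1; so 1−α > 0. By the sharp Poincaré inequality on H^1_0 of an interval of length L, ∫(u')² ≥ (π/L)²∫u² with equality for the first sine mode sin(π(x−x₀)/L) (x₀ the left endpoint), so the inequality holds for all u iff (1−α)(π/L)² ≥ α − c, i.e. α ≤ ((π/L)² + c)/((π/L)² + 1) = (1 + c(L/π)²)/(1 + (L/π)²). With (π/L)² = 9*π^2/25 and c = 3/4, the largest admissible constant is α = ((π/L)² + c)/((π/L)² + 1).
Simplifying, α = 3*(25 + 12*π^2)/(4*(25 + 9*π^2)).


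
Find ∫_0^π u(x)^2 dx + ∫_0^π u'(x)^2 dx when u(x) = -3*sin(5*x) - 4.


||u||_{H^1(0,π)}^2 = 48/5 + 133*π

u'(x) = -15*cos(5*x).
Expand u² and (u')² and integrate term by term on (0, π), using: for integers n ≥ 1, ∫_0^π sin²(nx) dx = ∫_0^π cos²(nx) dx = π/2; for n ≠ n', ∫_0^π sin(nx)sin(n'x) dx = ∫_0^π cos(nx)cos(n'x) dx = 0; and by product-to-sum, ∫_0^π sin(nx)cos(n'x) dx = ½∫_0^π [sin((n+n')x) + sin((n−n')x)] dx, which is 0 when n+n' is even and 2n/(n²−n'²) when n+n' is odd (it need not vanish on (0, π)). For the constant mode: ∫_0^π 1 dx = π, ∫_0^π cos(nx) dx = 0, ∫_0^π sin(nx) dx = (1−(−1)^n)/n.
  u² squared terms: (-4)²·∫1 dx = 16·π = 16*π;  (-3)²·∫sin(5x)² dx = 9·π/2 = 9*π/2.
  u² cross terms: 2·(-4)·(-3)·∫1·sin(5x) dx = 24·(2/5) = 48/5.
  So ∫_0^π u² dx = 16*π + 9*π/2 + 48/5 = 48/5 + 41*π/2.
  (u')² squared terms: (-15)²·∫cos(5x)² dx = 225·π/2 = 225*π/2.
  So ∫_0^π (u')² dx = 225*π/2.
||u||_{H^1}^2 = (48/5 + 41*π/2) + (225*π/2) = 48/5 + 133*π.


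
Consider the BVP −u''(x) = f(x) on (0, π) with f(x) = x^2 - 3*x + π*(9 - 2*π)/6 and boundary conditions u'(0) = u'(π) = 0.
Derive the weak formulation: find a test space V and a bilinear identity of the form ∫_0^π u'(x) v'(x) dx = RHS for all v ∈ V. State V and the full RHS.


V = H^1(0, π) (no boundary constraint on v; u is determined up to an additive constant); weak form: ∫_0^π u'v' dx = ∫_0^π (x^2 - 3*x + π*(9 - 2*π)/6) v dx for all v ∈ V.

Multiply both sides by a test function v and integrate from 0 to π:
  ∫_0^π −u''(x) v(x) dx = ∫_0^π f(x) v(x) dx.
Integrate the LHS by parts once:
  ∫_0^π −u'' v dx = −[u'(x) v(x)]_0^π + ∫_0^π u'(x) v'(x) dx.
Thus ∫_0^π u'(x) v'(x) dx = ∫_0^π f(x) v(x) dx + [u'(x) v(x)]_0^π.
Choose V so that boundary terms are either known or forced to vanish.
u has homogeneous Neumann: u'(0) = u'(π) = 0. So [u' v]_0^π = 0·v(π) − 0·v(0) = 0 for any v; take V = H^1(0, π).
Weak formulation: find u (satisfying any essential BC) such that ∫_0^π u'(x) v'(x) dx = ∫_0^π f v dx for all v ∈ V (homogeneous Neumann, so boundary terms vanish).
Substituting f(x) = x^2 - 3*x + π*(9 - 2*π)/6, the right-hand side is ∫_0^π (x^2 - 3*x + π*(9 - 2*π)/6) v dx.
Compatibility check (pure Neumann): taking v ≡ 1 ∈ V gives 0 = ∫_0^π f dx + (0) − (0), i.e. ∫_0^π f dx must equal u'(0) − u'(π) = 0. Indeed ∫_0^π (x^2 - 3*x + π*(9 - 2*π)/6) dx = 0, so the data are compatible. The solution is then unique only up to an additive constant (fix it e.g. by requiring ∫_0^π u dx = 0).


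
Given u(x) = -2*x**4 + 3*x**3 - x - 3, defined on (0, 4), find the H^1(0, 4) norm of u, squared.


||u||_{H^1}^2 = 34935944/315

The H^1 norm (squared) on an interval (0, L) is
  ||u||_{H^1}^2 = ∫_0^L u(x)^2 dx + ∫_0^L u'(x)^2 dx.
Compute u'(x) = -8*x**3 + 9*x**2 - 1.
Then u(x)^2 = 4*x**8 - 12*x**7 + 9*x**6 + 4*x**5 + 6*x**4 - 18*x**3 + x**2 + 6*x + 9 and u'(x)^2 = 64*x**6 - 144*x**5 + 81*x**4 + 16*x**3 - 18*x**2 + 1.
Integrate each monomial from 0 to 4 using ∫_0^4 c·x^n dx = c·4^(n+1)/(n+1):
  ∫_0^4 u(x)^2 dx = ∫_0^4 (4*x^8 - 12*x^7 + 9*x^6 + 4*x^5 + 6*x^4 - 18*x^3 + x^2 + 6*x + 9) dx. Term by term:
    ∫_0^4 4*x^8 dx = 1048576/9;  ∫_0^4 -12*x^7 dx = -98304;  ∫_0^4 9*x^6 dx = 147456/7;
    ∫_0^4 4*x^5 dx = 8192/3;  ∫_0^4 6*x^4 dx = 6144/5;  ∫_0^4 -18*x^3 dx = -1152;
    ∫_0^4 x^2 dx = 64/3;  ∫_0^4 6*x dx = 48;  ∫_0^4 9 dx = 36.
  Sum: 1048576/9 − 98304 + 147456/7 + 8192/3 + 6144/5 − 1152 + 64/3 + 48 + 36 = 13287452/315.
  ∫_0^4 u'(x)^2 dx = ∫_0^4 (64*x^6 - 144*x^5 + 81*x^4 + 16*x^3 - 18*x^2 + 1) dx. Term by term:
    ∫_0^4 64*x^6 dx = 1048576/7;  ∫_0^4 -144*x^5 dx = -98304;  ∫_0^4 81*x^4 dx = 82944/5;
    ∫_0^4 16*x^3 dx = 1024;  ∫_0^4 -18*x^2 dx = -384;  ∫_0^4 1 dx = 4.
  Sum: 1048576/7 − 98304 + 82944/5 + 1024 − 384 + 4 = 2405388/35.
Adding: ||u||_{H^1}^2 = 13287452/315 + 2405388/35 = 34935944/315.


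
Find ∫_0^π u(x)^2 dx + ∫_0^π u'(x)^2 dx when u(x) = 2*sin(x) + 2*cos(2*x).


||u||_{H^1(0,π)}^2 = -80/3 + 14*π

u'(x) = -4*sin(2*x) + 2*cos(x).
Expand u² and (u')² and integrate term by term on (0, π), using: for integers n ≥ 1, ∫_0^π sin²(nx) dx = ∫_0^π cos²(nx) dx = π/2; for n ≠ n', ∫_0^π sin(nx)sin(n'x) dx = ∫_0^π cos(nx)cos(n'x) dx = 0; and by product-to-sum, ∫_0^π sin(nx)cos(n'x) dx = ½∫_0^π [sin((n+n')x) + sin((n−n')x)] dx, which is 0 when n+n' is even and 2n/(n²−n'²) when n+n' is odd (it need not vanish on (0, π)).
  u² squared terms: (2)²·∫cos(2x)² dx = 4·π/2 = 2*π;  (2)²·∫sin(x)² dx = 4·π/2 = 2*π.
  u² cross terms: 2·(2)·(2)·∫cos(2x)·sin(x) dx = 8·(-2/3) = -16/3.
  So ∫_0^π u² dx = 2*π + 2*π − 16/3 = -16/3 + 4*π.
  (u')² squared terms: (-4)²·∫sin(2x)² dx = 16·π/2 = 8*π;  (2)²·∫cos(x)² dx = 4·π/2 = 2*π.
  (u')² cross terms: 2·(-4)·(2)·∫sin(2x)·cos(x) dx = -16·(4/3) = -64/3.
  So ∫_0^π (u')² dx = 8*π + 2*π − 64/3 = -64/3 + 10*π.
||u||_{H^1}^2 = (-16/3 + 4*π) + (-64/3 + 10*π) = -80/3 + 14*π.


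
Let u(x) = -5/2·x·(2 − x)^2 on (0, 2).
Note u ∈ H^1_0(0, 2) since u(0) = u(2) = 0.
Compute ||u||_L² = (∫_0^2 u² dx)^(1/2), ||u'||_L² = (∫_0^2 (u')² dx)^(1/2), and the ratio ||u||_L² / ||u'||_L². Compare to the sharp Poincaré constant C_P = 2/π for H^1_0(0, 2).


||u||_L² / ||u'||_L² = sqrt(14)/7 < C_P = 2/π.

u(x) = -5/2·x·(2 − x)^2, so u'(x) = 5*(2 - 3*x)*(x/2 - 1).
u(x) = -5/2·x·(2 − x)^2 vanishes at x = 0 and x = 2, so u ∈ H^1_0(0, 2). Differentiate via the product rule and integrate the resulting polynomials term by term.
  ∫_0^2 u² dx = ∫_0^2 (25*x^6/4 - 50*x^5 + 150*x^4 - 200*x^3 + 100*x^2) dx. Term by term:
    ∫_0^2 25*x^6/4 dx = 800/7;  ∫_0^2 -50*x^5 dx = -1600/3;  ∫_0^2 150*x^4 dx = 960;
    ∫_0^2 -200*x^3 dx = -800;  ∫_0^2 100*x^2 dx = 800/3.
  Sum: 800/7 − 1600/3 + 960 − 800 + 800/3 = 160/21.
  ∫_0^2 (u')² dx = ∫_0^2 (225*x^4/4 - 300*x^3 + 550*x^2 - 400*x + 100) dx. Term by term:
    ∫_0^2 225*x^4/4 dx = 360;  ∫_0^2 -300*x^3 dx = -1200;  ∫_0^2 550*x^2 dx = 4400/3;
    ∫_0^2 -400*x dx = -800;  ∫_0^2 100 dx = 200.
  Sum: 360 − 1200 + 4400/3 − 800 + 200 = 80/3.
∫_0^2 u² dx = 160/21, so ||u||_L² = 4*sqrt(210)/21.
∫_0^2 (u')² dx = 80/3, so ||u'||_L² = 4*sqrt(15)/3.
Ratio ||u||_L² / ||u'||_L² = sqrt(14)/7.
Sharp Poincaré constant on H^1_0(0, 2) is C_P = L/π = 2/π, achieved by sin(π/2·x).
A polynomial bump cannot attain the sharp Poincaré constant (only the first sine eigenfunction does), so the ratio is strictly less than C_P, consistent with ||u||_L² ≤ C_P ||u'||_L².


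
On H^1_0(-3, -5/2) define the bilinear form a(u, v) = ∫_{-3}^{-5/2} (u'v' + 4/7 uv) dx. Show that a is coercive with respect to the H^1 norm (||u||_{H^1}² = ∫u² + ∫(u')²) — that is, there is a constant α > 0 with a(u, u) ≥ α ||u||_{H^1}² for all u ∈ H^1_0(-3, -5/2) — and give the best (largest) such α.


α = 4*(1 + 7*π^2)/(7*(1 + 4*π^2))

Coercivity of a(·,·) on H^1_0(-3, -5/2) means a(u, u) ≥ α ||u||_{H^1}² for every u ∈ H^1_0.
The interval has length L = 1/2, and Poincaré/coercivity depend only on L. Here a(u, u) = ∫(u')² + (4/7)·∫u².
Here 0 < c = 4/7 < 1. The condition a(u,u) ≥ α||u||_{H^1}² reads (1−α)∫(u')² ≥ (α−c)∫u². Any admissible α is ≤ 1 (rapidly oscillating u have ∫u²/∫(u')² → 0), and α = 1 would force 0 ≥ (1−c)∫u², impossible since c < 1; so 1−α > 0. By the sharp Poincaré inequality on H^1_0 of an interval of length L, ∫(u')² ≥ (π/L)²∫u² with equality for the first sine mode sin(π(x−x₀)/L) (x₀ the left endpoint), so the inequality holds for all u iff (1−α)(π/L)² ≥ α − c, i.e. α ≤ ((π/L)² + c)/((π/L)² + 1) = (1 + c(L/π)²)/(1 + (L/π)²). With (π/L)² = 4*π^2 and c = 4/7, the largest admissible constant is α = ((π/L)² + c)/((π/L)² + 1).
Simplifying, α = 4*(1 + 7*π^2)/(7*(1 + 4*π^2)).


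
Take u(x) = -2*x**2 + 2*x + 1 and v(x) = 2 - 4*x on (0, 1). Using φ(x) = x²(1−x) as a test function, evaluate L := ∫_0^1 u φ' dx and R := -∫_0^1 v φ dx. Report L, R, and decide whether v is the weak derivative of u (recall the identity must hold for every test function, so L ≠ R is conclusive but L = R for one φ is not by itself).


LHS = 1/30, RHS = 1/30. Yes, v = u' weakly.

u(x) = -2*x**2 + 2*x + 1, classical derivative u'(x) = 2 - 4*x.
φ(x) = x²(1−x), so φ'(x) = x*(2 - 3*x).
Note φ(0) = φ(1) = 0, so the boundary term u·φ vanishes.
LHS = ∫_0^1 u(x) φ'(x) dx = ∫_0^1 (6*x^4 - 10*x^3 + x^2 + 2*x) dx. Term by term:
  ∫_0^1 6*x^4 dx = 6/5;  ∫_0^1 -10*x^3 dx = -5/2;  ∫_0^1 x^2 dx = 1/3;
  ∫_0^1 2*x dx = 1.
Sum: 6/5 − 5/2 + 1/3 + 1 = 1/30.
So LHS = 1/30.
∫_0^1 v(x) φ(x) dx = ∫_0^1 (4*x^4 - 6*x^3 + 2*x^2) dx. Term by term:
  ∫_0^1 4*x^4 dx = 4/5;  ∫_0^1 -6*x^3 dx = -3/2;  ∫_0^1 2*x^2 dx = 2/3.
Sum: 4/5 − 3/2 + 2/3 = -1/30.
So RHS = -∫_0^1 v(x) φ(x) dx = 1/30.
LHS = RHS, so the identity holds for this test φ.
Moreover u is smooth here and v(x) = u'(x) = 2 - 4*x pointwise, so the identity holds for every test function. Hence v is the weak derivative of u.


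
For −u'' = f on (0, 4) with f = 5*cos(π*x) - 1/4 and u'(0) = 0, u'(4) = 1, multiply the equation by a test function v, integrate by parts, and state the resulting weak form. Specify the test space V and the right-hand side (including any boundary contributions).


V = H^1(0, 4) (v unrestricted at boundary; u is determined up to an additive constant); weak form: ∫_0^4 u'v' dx = ∫_0^4 (5*cos(π*x) - 1/4) v dx + v(4) for all v ∈ V.

Multiply both sides by a test function v and integrate from 0 to 4:
  ∫_0^4 −u''(x) v(x) dx = ∫_0^4 f(x) v(x) dx.
Integrate the LHS by parts once:
  ∫_0^4 −u'' v dx = −[u'(x) v(x)]_0^4 + ∫_0^4 u'(x) v'(x) dx.
Thus ∫_0^4 u'(x) v'(x) dx = ∫_0^4 f(x) v(x) dx + [u'(x) v(x)]_0^4.
Choose V so that boundary terms are either known or forced to vanish.
u has inhomogeneous Neumann u'(0) = 0, u'(4) = 1. [u' v]_0^4 = (1)·v(4) − (0)·v(0) = v(4). Take V = H^1(0, 4); boundary term becomes part of RHS.
Weak formulation: find u (satisfying any essential BC) such that ∫_0^4 u'(x) v'(x) dx = ∫_0^4 f v dx + v(4) for all v ∈ V (Neumann data are natural BCs: they enter the RHS as boundary terms).
Substituting f(x) = 5*cos(π*x) - 1/4, the right-hand side is ∫_0^4 (5*cos(π*x) - 1/4) v dx + v(4).
Compatibility check (pure Neumann): taking v ≡ 1 ∈ V gives 0 = ∫_0^4 f dx + (1) − (0), i.e. ∫_0^4 f dx must equal u'(0) − u'(4) = -1. Indeed ∫_0^4 (5*cos(π*x) - 1/4) dx = -1, so the data are compatible. The solution is then unique only up to an additive constant (fix it e.g. by requiring ∫_0^4 u dx = 0).


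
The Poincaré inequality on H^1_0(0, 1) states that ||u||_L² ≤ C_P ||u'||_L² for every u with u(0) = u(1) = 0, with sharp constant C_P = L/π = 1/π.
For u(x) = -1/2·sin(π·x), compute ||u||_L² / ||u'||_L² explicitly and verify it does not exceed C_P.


||u||_L² / ||u'||_L² = 1/π = C_P.

u(x) = -1/2·sin(π·x), so u'(x) = -π*cos(π*x)/2.
Writing u(x) = A·sin(kπx/L) with A = -1/2 and k = 1, use ∫_0^L sin²(kπx/L) dx = L/2 and ∫_0^L cos²(kπx/L) dx = L/2.
u² = 1/4·sin²(π·x) and (u')² = π^2/4·cos²(π·x), and each of sin², cos² integrates to L/2 = 1/2 over (0, 1).
∫_0^1 u² dx = 1/8, so ||u||_L² = sqrt(2)/4.
∫_0^1 (u')² dx = π^2/8, so ||u'||_L² = sqrt(2)*π/4.
Ratio ||u||_L² / ||u'||_L² = 1/π.
Sharp Poincaré constant on H^1_0(0, 1) is C_P = L/π = 1/π, achieved by sin(π·x).
This is the k = 1 eigenfunction (up to amplitude), so the ratio equals the sharp Poincaré constant exactly.


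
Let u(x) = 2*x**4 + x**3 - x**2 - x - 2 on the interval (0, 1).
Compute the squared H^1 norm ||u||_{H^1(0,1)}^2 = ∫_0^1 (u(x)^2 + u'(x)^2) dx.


||u||_{H^1}^2 = 4019/315

The H^1 norm (squared) on an interval (0, L) is
  ||u||_{H^1}^2 = ∫_0^L u(x)^2 dx + ∫_0^L u'(x)^2 dx.
Compute u'(x) = 8*x**3 + 3*x**2 - 2*x - 1.
Then u(x)^2 = 4*x**8 + 4*x**7 - 3*x**6 - 6*x**5 - 9*x**4 - 2*x**3 + 5*x**2 + 4*x + 4 and u'(x)^2 = 64*x**6 + 48*x**5 - 23*x**4 - 28*x**3 - 2*x**2 + 4*x + 1.
Integrate each monomial from 0 to 1 using ∫_0^1 c·x^n dx = c·1^(n+1)/(n+1):
  ∫_0^1 u(x)^2 dx = ∫_0^1 (4*x^8 + 4*x^7 - 3*x^6 - 6*x^5 - 9*x^4 - 2*x^3 + 5*x^2 + 4*x + 4) dx. Term by term:
    ∫_0^1 4*x^8 dx = 4/9;  ∫_0^1 4*x^7 dx = 1/2;  ∫_0^1 -3*x^6 dx = -3/7;
    ∫_0^1 -6*x^5 dx = -1;  ∫_0^1 -9*x^4 dx = -9/5;  ∫_0^1 -2*x^3 dx = -1/2;
    ∫_0^1 5*x^2 dx = 5/3;  ∫_0^1 4*x dx = 2;  ∫_0^1 4 dx = 4.
  Sum: 4/9 + 1/2 − 3/7 − 1 − 9/5 − 1/2 + 5/3 + 2 + 4 = 1538/315.
  ∫_0^1 u'(x)^2 dx = ∫_0^1 (64*x^6 + 48*x^5 - 23*x^4 - 28*x^3 - 2*x^2 + 4*x + 1) dx. Term by term:
    ∫_0^1 64*x^6 dx = 64/7;  ∫_0^1 48*x^5 dx = 8;  ∫_0^1 -23*x^4 dx = -23/5;
    ∫_0^1 -28*x^3 dx = -7;  ∫_0^1 -2*x^2 dx = -2/3;  ∫_0^1 4*x dx = 2;
    ∫_0^1 1 dx = 1.
  Sum: 64/7 + 8 − 23/5 − 7 − 2/3 + 2 + 1 = 827/105.
Adding: ||u||_{H^1}^2 = 1538/315 + 827/105 = 4019/315.


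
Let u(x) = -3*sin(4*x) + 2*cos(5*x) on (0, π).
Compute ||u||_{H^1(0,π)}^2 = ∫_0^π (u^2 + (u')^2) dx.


||u||_{H^1(0,π)}^2 = 832/3 + 257*π/2

u'(x) = -10*sin(5*x) - 12*cos(4*x).
Expand u² and (u')² and integrate term by term on (0, π), using: for integers n ≥ 1, ∫_0^π sin²(nx) dx = ∫_0^π cos²(nx) dx = π/2; for n ≠ n', ∫_0^π sin(nx)sin(n'x) dx = ∫_0^π cos(nx)cos(n'x) dx = 0; and by product-to-sum, ∫_0^π sin(nx)cos(n'x) dx = ½∫_0^π [sin((n+n')x) + sin((n−n')x)] dx, which is 0 when n+n' is even and 2n/(n²−n'²) when n+n' is odd (it need not vanish on (0, π)).
  u² squared terms: (-3)²·∫sin(4x)² dx = 9·π/2 = 9*π/2;  (2)²·∫cos(5x)² dx = 4·π/2 = 2*π.
  u² cross terms: 2·(-3)·(2)·∫sin(4x)·cos(5x) dx = -12·(-8/9) = 32/3.
  So ∫_0^π u² dx = 9*π/2 + 2*π + 32/3 = 32/3 + 13*π/2.
  (u')² squared terms: (-12)²·∫cos(4x)² dx = 144·π/2 = 72*π;  (-10)²·∫sin(5x)² dx = 100·π/2 = 50*π.
  (u')² cross terms: 2·(-12)·(-10)·∫cos(4x)·sin(5x) dx = 240·(10/9) = 800/3.
  So ∫_0^π (u')² dx = 72*π + 50*π + 800/3 = 800/3 + 122*π.
||u||_{H^1}^2 = (32/3 + 13*π/2) + (800/3 + 122*π) = 832/3 + 257*π/2.


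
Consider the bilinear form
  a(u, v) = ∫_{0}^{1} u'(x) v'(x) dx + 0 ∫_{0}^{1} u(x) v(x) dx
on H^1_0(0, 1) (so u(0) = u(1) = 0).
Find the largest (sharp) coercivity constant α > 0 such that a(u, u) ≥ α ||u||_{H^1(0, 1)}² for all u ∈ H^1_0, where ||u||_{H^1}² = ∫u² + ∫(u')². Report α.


α = π^2/(1 + π^2)

Coercivity of a(·,·) on H^1_0(0, 1) means a(u, u) ≥ α ||u||_{H^1}² for every u ∈ H^1_0.
The interval has length L = 1, and Poincaré/coercivity depend only on L. Here a(u, u) = ∫(u')² + (0)·∫u².
Here c = 0, so a(u,u) = ∫(u')² alone. The condition a(u,u) ≥ α||u||_{H^1}² reads (1−α)∫(u')² ≥ (α−c)∫u². Any admissible α is ≤ 1 (rapidly oscillating u have ∫u²/∫(u')² → 0), and α = 1 would force 0 ≥ (1−c)∫u², impossible since c < 1; so 1−α > 0. By the sharp Poincaré inequality on H^1_0 of an interval of length L, ∫(u')² ≥ (π/L)²∫u² with equality for the first sine mode sin(π(x−x₀)/L) (x₀ the left endpoint), so the inequality holds for all u iff (1−α)(π/L)² ≥ α − c, i.e. α ≤ ((π/L)² + c)/((π/L)² + 1) = (1 + c(L/π)²)/(1 + (L/π)²). (Direct route, valid since c ≤ 0: Poincaré gives c∫u² ≥ c(L/π)²∫(u')², so a(u,u) ≥ (1 + c(L/π)²)∫(u')², while ||u||_{H^1}² ≤ (1 + (L/π)²)∫(u')²; dividing yields the same α.) With (π/L)² = π^2 and c = 0, the largest admissible constant is α = ((π/L)² + c)/((π/L)² + 1).
Simplifying, α = π^2/(1 + π^2).


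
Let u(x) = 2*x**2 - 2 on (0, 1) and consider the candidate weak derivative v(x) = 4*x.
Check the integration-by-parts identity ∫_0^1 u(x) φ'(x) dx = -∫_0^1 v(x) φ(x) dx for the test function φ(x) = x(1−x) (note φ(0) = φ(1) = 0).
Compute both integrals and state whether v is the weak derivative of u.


LHS = -1/3, RHS = -1/3. Yes, v = u' weakly.

u(x) = 2*x**2 - 2, classical derivative u'(x) = 4*x.
φ(x) = x(1−x), so φ'(x) = 1 - 2*x.
Note φ(0) = φ(1) = 0, so the boundary term u·φ vanishes.
LHS = ∫_0^1 u(x) φ'(x) dx = ∫_0^1 (-4*x^3 + 2*x^2 + 4*x - 2) dx. Term by term:
  ∫_0^1 -4*x^3 dx = -1;  ∫_0^1 2*x^2 dx = 2/3;  ∫_0^1 4*x dx = 2;
  ∫_0^1 -2 dx = -2.
Sum: -1 + 2/3 + 2 − 2 = -1/3.
So LHS = -1/3.
∫_0^1 v(x) φ(x) dx = ∫_0^1 (-4*x^3 + 4*x^2) dx. Term by term:
  ∫_0^1 -4*x^3 dx = -1;  ∫_0^1 4*x^2 dx = 4/3.
Sum: -1 + 4/3 = 1/3.
So RHS = -∫_0^1 v(x) φ(x) dx = -1/3.
LHS = RHS, so the identity holds for this test φ.
Moreover u is smooth here and v(x) = u'(x) = 4*x pointwise, so the identity holds for every test function. Hence v is the weak derivative of u.


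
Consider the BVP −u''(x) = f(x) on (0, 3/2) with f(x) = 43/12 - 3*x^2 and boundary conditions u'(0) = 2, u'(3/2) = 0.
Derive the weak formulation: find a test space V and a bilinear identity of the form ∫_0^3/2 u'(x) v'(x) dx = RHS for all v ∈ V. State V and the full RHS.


V = H^1(0, 3/2) (v unrestricted at boundary; u is determined up to an additive constant); weak form: ∫_0^3/2 u'v' dx = ∫_0^3/2 (43/12 - 3*x^2) v dx − 2·v(0) for all v ∈ V.

Multiply both sides by a test function v and integrate from 0 to 3/2:
  ∫_0^3/2 −u''(x) v(x) dx = ∫_0^3/2 f(x) v(x) dx.
Integrate the LHS by parts once:
  ∫_0^3/2 −u'' v dx = −[u'(x) v(x)]_0^3/2 + ∫_0^3/2 u'(x) v'(x) dx.
Thus ∫_0^3/2 u'(x) v'(x) dx = ∫_0^3/2 f(x) v(x) dx + [u'(x) v(x)]_0^3/2.
Choose V so that boundary terms are either known or forced to vanish.
u has inhomogeneous Neumann u'(0) = 2, u'(3/2) = 0. [u' v]_0^3/2 = (0)·v(3/2) − (2)·v(0) = − 2·v(0). Take V = H^1(0, 3/2); boundary term becomes part of RHS.
Weak formulation: find u (satisfying any essential BC) such that ∫_0^3/2 u'(x) v'(x) dx = ∫_0^3/2 f v dx − 2·v(0) for all v ∈ V (Neumann data are natural BCs: they enter the RHS as boundary terms).
Substituting f(x) = 43/12 - 3*x^2, the right-hand side is ∫_0^3/2 (43/12 - 3*x^2) v dx − 2·v(0).
Compatibility check (pure Neumann): taking v ≡ 1 ∈ V gives 0 = ∫_0^3/2 f dx + (0) − (2), i.e. ∫_0^3/2 f dx must equal u'(0) − u'(3/2) = 2. Indeed ∫_0^3/2 (43/12 - 3*x^2) dx = 2, so the data are compatible. The solution is then unique only up to an additive constant (fix it e.g. by requiring ∫_0^3/2 u dx = 0).


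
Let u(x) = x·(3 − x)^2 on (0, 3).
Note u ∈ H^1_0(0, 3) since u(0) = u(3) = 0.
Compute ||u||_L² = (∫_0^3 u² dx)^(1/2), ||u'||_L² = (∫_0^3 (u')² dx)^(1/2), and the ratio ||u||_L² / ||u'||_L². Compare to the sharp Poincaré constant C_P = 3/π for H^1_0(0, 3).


||u||_L² / ||u'||_L² = 3*sqrt(14)/14 < C_P = 3/π.

u(x) = x·(3 − x)^2, so u'(x) = 3*(x - 3)*(x - 1).
u(x) = x·(3 − x)^2 vanishes at x = 0 and x = 3, so u ∈ H^1_0(0, 3). Differentiate via the product rule and integrate the resulting polynomials term by term.
  ∫_0^3 u² dx = ∫_0^3 (x^6 - 12*x^5 + 54*x^4 - 108*x^3 + 81*x^2) dx. Term by term:
    ∫_0^3 x^6 dx = 2187/7;  ∫_0^3 -12*x^5 dx = -1458;  ∫_0^3 54*x^4 dx = 13122/5;
    ∫_0^3 -108*x^3 dx = -2187;  ∫_0^3 81*x^2 dx = 729.
  Sum: 2187/7 − 1458 + 13122/5 − 2187 + 729 = 729/35.
  ∫_0^3 (u')² dx = ∫_0^3 (9*x^4 - 72*x^3 + 198*x^2 - 216*x + 81) dx. Term by term:
    ∫_0^3 9*x^4 dx = 2187/5;  ∫_0^3 -72*x^3 dx = -1458;  ∫_0^3 198*x^2 dx = 1782;
    ∫_0^3 -216*x dx = -972;  ∫_0^3 81 dx = 243.
  Sum: 2187/5 − 1458 + 1782 − 972 + 243 = 162/5.
∫_0^3 u² dx = 729/35, so ||u||_L² = 27*sqrt(35)/35.
∫_0^3 (u')² dx = 162/5, so ||u'||_L² = 9*sqrt(10)/5.
Ratio ||u||_L² / ||u'||_L² = 3*sqrt(14)/14.
Sharp Poincaré constant on H^1_0(0, 3) is C_P = L/π = 3/π, achieved by sin(π/3·x).
A polynomial bump cannot attain the sharp Poincaré constant (only the first sine eigenfunction does), so the ratio is strictly less than C_P, consistent with ||u||_L² ≤ C_P ||u'||_L².


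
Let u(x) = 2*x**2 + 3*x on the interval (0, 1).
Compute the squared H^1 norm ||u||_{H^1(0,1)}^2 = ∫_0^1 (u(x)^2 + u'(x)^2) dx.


||u||_{H^1}^2 = 497/15

The H^1 norm (squared) on an interval (0, L) is
  ||u||_{H^1}^2 = ∫_0^L u(x)^2 dx + ∫_0^L u'(x)^2 dx.
Compute u'(x) = 4*x + 3.
Then u(x)^2 = 4*x**4 + 12*x**3 + 9*x**2 and u'(x)^2 = 16*x**2 + 24*x + 9.
Integrate each monomial from 0 to 1 using ∫_0^1 c·x^n dx = c·1^(n+1)/(n+1):
  ∫_0^1 u(x)^2 dx = ∫_0^1 (4*x^4 + 12*x^3 + 9*x^2) dx. Term by term:
    ∫_0^1 4*x^4 dx = 4/5;  ∫_0^1 12*x^3 dx = 3;  ∫_0^1 9*x^2 dx = 3.
  Sum: 4/5 + 3 + 3 = 34/5.
  ∫_0^1 u'(x)^2 dx = ∫_0^1 (16*x^2 + 24*x + 9) dx. Term by term:
    ∫_0^1 16*x^2 dx = 16/3;  ∫_0^1 24*x dx = 12;  ∫_0^1 9 dx = 9.
  Sum: 16/3 + 12 + 9 = 79/3.
Adding: ||u||_{H^1}^2 = 34/5 + 79/3 = 497/15.
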